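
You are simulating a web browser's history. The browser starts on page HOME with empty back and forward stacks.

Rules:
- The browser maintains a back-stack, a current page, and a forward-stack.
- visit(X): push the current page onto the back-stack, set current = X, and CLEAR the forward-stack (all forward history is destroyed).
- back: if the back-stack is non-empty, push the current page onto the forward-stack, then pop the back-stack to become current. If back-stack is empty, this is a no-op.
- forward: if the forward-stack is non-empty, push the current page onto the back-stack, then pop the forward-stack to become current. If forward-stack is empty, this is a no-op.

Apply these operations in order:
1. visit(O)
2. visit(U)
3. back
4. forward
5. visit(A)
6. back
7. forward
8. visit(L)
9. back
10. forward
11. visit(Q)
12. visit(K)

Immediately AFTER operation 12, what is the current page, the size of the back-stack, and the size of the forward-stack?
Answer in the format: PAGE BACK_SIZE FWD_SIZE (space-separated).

After 1 (visit(O)): cur=O back=1 fwd=0
After 2 (visit(U)): cur=U back=2 fwd=0
After 3 (back): cur=O back=1 fwd=1
After 4 (forward): cur=U back=2 fwd=0
After 5 (visit(A)): cur=A back=3 fwd=0
After 6 (back): cur=U back=2 fwd=1
After 7 (forward): cur=A back=3 fwd=0
After 8 (visit(L)): cur=L back=4 fwd=0
After 9 (back): cur=A back=3 fwd=1
After 10 (forward): cur=L back=4 fwd=0
After 11 (visit(Q)): cur=Q back=5 fwd=0
After 12 (visit(K)): cur=K back=6 fwd=0

K 6 0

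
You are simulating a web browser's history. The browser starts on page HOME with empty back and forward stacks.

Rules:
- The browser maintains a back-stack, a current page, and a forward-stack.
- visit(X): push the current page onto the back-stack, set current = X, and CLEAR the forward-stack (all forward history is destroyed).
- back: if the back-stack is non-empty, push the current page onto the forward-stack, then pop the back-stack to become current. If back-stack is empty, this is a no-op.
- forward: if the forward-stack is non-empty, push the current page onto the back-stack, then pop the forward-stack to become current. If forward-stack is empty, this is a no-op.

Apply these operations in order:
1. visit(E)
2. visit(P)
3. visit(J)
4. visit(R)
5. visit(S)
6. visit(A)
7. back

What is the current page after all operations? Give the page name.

Answer: S

Derivation:
After 1 (visit(E)): cur=E back=1 fwd=0
After 2 (visit(P)): cur=P back=2 fwd=0
After 3 (visit(J)): cur=J back=3 fwd=0
After 4 (visit(R)): cur=R back=4 fwd=0
After 5 (visit(S)): cur=S back=5 fwd=0
After 6 (visit(A)): cur=A back=6 fwd=0
After 7 (back): cur=S back=5 fwd=1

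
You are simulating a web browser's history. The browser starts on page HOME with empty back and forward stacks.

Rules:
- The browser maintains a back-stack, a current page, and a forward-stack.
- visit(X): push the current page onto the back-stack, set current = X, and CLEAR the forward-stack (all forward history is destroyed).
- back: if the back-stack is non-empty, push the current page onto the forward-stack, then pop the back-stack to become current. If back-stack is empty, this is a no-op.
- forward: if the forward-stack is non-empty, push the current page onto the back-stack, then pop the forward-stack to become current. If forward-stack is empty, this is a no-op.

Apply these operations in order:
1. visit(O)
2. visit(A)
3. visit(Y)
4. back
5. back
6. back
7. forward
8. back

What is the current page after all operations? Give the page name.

Answer: HOME

Derivation:
After 1 (visit(O)): cur=O back=1 fwd=0
After 2 (visit(A)): cur=A back=2 fwd=0
After 3 (visit(Y)): cur=Y back=3 fwd=0
After 4 (back): cur=A back=2 fwd=1
After 5 (back): cur=O back=1 fwd=2
After 6 (back): cur=HOME back=0 fwd=3
After 7 (forward): cur=O back=1 fwd=2
After 8 (back): cur=HOME back=0 fwd=3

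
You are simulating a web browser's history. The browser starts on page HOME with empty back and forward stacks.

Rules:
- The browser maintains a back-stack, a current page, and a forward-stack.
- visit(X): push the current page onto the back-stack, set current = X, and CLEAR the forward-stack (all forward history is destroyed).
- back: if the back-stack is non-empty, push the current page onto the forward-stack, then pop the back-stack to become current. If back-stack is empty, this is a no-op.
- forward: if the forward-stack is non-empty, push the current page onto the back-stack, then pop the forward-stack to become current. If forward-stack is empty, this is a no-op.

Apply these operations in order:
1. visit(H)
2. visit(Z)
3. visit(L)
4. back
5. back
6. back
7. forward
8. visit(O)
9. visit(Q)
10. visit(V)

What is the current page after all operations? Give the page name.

After 1 (visit(H)): cur=H back=1 fwd=0
After 2 (visit(Z)): cur=Z back=2 fwd=0
After 3 (visit(L)): cur=L back=3 fwd=0
After 4 (back): cur=Z back=2 fwd=1
After 5 (back): cur=H back=1 fwd=2
After 6 (back): cur=HOME back=0 fwd=3
After 7 (forward): cur=H back=1 fwd=2
After 8 (visit(O)): cur=O back=2 fwd=0
After 9 (visit(Q)): cur=Q back=3 fwd=0
After 10 (visit(V)): cur=V back=4 fwd=0

Answer: V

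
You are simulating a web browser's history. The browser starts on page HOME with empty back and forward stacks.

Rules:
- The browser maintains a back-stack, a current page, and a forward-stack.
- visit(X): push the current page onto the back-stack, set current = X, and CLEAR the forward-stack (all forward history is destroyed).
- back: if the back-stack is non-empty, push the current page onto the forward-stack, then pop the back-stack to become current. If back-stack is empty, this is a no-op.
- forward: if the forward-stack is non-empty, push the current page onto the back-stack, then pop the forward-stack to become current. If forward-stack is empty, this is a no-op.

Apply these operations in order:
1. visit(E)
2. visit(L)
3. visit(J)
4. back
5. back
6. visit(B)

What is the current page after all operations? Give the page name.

Answer: B

Derivation:
After 1 (visit(E)): cur=E back=1 fwd=0
After 2 (visit(L)): cur=L back=2 fwd=0
After 3 (visit(J)): cur=J back=3 fwd=0
After 4 (back): cur=L back=2 fwd=1
After 5 (back): cur=E back=1 fwd=2
After 6 (visit(B)): cur=B back=2 fwd=0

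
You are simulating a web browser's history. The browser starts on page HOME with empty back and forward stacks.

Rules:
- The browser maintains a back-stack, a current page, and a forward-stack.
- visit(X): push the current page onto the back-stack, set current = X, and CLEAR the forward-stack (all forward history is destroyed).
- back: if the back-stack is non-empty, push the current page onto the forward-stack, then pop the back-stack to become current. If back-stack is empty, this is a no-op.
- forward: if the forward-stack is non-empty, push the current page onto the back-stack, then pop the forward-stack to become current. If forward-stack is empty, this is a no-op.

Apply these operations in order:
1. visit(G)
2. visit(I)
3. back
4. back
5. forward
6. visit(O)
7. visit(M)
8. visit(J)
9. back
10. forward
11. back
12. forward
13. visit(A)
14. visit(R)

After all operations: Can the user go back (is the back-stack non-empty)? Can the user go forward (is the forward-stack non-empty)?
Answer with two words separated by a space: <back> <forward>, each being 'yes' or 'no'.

Answer: yes no

Derivation:
After 1 (visit(G)): cur=G back=1 fwd=0
After 2 (visit(I)): cur=I back=2 fwd=0
After 3 (back): cur=G back=1 fwd=1
After 4 (back): cur=HOME back=0 fwd=2
After 5 (forward): cur=G back=1 fwd=1
After 6 (visit(O)): cur=O back=2 fwd=0
After 7 (visit(M)): cur=M back=3 fwd=0
After 8 (visit(J)): cur=J back=4 fwd=0
After 9 (back): cur=M back=3 fwd=1
After 10 (forward): cur=J back=4 fwd=0
After 11 (back): cur=M back=3 fwd=1
After 12 (forward): cur=J back=4 fwd=0
After 13 (visit(A)): cur=A back=5 fwd=0
After 14 (visit(R)): cur=R back=6 fwd=0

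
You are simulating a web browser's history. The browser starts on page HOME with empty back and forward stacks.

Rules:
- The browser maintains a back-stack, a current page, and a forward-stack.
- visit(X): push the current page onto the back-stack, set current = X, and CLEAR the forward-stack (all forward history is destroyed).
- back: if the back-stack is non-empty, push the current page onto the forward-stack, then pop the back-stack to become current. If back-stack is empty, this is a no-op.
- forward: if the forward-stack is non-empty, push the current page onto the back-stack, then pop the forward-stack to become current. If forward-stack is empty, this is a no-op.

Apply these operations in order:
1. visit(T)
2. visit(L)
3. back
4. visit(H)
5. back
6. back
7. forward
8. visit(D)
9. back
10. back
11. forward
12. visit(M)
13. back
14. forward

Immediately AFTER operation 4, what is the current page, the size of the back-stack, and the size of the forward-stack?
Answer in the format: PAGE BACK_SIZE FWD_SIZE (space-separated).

After 1 (visit(T)): cur=T back=1 fwd=0
After 2 (visit(L)): cur=L back=2 fwd=0
After 3 (back): cur=T back=1 fwd=1
After 4 (visit(H)): cur=H back=2 fwd=0

H 2 0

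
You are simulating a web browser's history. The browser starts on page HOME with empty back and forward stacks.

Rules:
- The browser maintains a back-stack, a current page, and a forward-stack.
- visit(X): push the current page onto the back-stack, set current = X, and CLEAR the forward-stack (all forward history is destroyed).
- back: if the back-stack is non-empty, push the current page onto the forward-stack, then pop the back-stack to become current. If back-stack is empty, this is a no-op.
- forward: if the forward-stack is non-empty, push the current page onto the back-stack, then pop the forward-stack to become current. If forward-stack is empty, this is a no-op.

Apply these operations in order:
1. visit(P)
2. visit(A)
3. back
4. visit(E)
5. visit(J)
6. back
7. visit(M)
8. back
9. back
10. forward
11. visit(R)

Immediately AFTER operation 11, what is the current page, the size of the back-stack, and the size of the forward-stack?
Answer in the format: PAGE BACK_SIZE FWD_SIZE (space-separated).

After 1 (visit(P)): cur=P back=1 fwd=0
After 2 (visit(A)): cur=A back=2 fwd=0
After 3 (back): cur=P back=1 fwd=1
After 4 (visit(E)): cur=E back=2 fwd=0
After 5 (visit(J)): cur=J back=3 fwd=0
After 6 (back): cur=E back=2 fwd=1
After 7 (visit(M)): cur=M back=3 fwd=0
After 8 (back): cur=E back=2 fwd=1
After 9 (back): cur=P back=1 fwd=2
After 10 (forward): cur=E back=2 fwd=1
After 11 (visit(R)): cur=R back=3 fwd=0

R 3 0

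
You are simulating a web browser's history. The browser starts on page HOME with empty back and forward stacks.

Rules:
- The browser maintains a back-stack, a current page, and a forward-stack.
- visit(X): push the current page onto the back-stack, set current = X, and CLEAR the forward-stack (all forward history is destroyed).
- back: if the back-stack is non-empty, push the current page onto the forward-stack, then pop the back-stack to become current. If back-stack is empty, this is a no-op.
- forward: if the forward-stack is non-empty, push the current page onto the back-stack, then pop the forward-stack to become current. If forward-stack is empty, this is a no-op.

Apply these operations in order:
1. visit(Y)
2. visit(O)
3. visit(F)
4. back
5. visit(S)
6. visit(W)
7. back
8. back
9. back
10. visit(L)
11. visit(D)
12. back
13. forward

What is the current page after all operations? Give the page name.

Answer: D

Derivation:
After 1 (visit(Y)): cur=Y back=1 fwd=0
After 2 (visit(O)): cur=O back=2 fwd=0
After 3 (visit(F)): cur=F back=3 fwd=0
After 4 (back): cur=O back=2 fwd=1
After 5 (visit(S)): cur=S back=3 fwd=0
After 6 (visit(W)): cur=W back=4 fwd=0
After 7 (back): cur=S back=3 fwd=1
After 8 (back): cur=O back=2 fwd=2
After 9 (back): cur=Y back=1 fwd=3
After 10 (visit(L)): cur=L back=2 fwd=0
After 11 (visit(D)): cur=D back=3 fwd=0
After 12 (back): cur=L back=2 fwd=1
After 13 (forward): cur=D back=3 fwd=0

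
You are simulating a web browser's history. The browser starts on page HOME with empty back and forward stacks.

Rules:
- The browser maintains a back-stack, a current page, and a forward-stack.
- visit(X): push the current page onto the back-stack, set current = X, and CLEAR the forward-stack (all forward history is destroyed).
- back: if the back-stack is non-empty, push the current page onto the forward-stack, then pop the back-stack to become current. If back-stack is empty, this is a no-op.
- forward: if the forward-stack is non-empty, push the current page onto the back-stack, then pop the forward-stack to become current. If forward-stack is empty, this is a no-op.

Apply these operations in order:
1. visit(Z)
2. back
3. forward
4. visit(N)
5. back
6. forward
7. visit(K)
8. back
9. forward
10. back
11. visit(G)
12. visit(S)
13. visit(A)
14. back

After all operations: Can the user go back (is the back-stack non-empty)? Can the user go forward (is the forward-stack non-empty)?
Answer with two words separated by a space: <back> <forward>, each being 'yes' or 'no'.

Answer: yes yes

Derivation:
After 1 (visit(Z)): cur=Z back=1 fwd=0
After 2 (back): cur=HOME back=0 fwd=1
After 3 (forward): cur=Z back=1 fwd=0
After 4 (visit(N)): cur=N back=2 fwd=0
After 5 (back): cur=Z back=1 fwd=1
After 6 (forward): cur=N back=2 fwd=0
After 7 (visit(K)): cur=K back=3 fwd=0
After 8 (back): cur=N back=2 fwd=1
After 9 (forward): cur=K back=3 fwd=0
After 10 (back): cur=N back=2 fwd=1
After 11 (visit(G)): cur=G back=3 fwd=0
After 12 (visit(S)): cur=S back=4 fwd=0
After 13 (visit(A)): cur=A back=5 fwd=0
After 14 (back): cur=S back=4 fwd=1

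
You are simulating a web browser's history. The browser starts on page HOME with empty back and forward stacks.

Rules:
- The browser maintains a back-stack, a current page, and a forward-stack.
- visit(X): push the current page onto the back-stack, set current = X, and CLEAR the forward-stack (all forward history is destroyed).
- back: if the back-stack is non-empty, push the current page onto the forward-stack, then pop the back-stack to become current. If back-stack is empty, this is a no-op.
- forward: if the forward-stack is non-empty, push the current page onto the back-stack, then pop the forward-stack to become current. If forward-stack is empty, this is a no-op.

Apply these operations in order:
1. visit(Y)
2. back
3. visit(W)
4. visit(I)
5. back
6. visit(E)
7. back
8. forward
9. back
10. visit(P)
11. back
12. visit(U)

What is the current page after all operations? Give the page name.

Answer: U

Derivation:
After 1 (visit(Y)): cur=Y back=1 fwd=0
After 2 (back): cur=HOME back=0 fwd=1
After 3 (visit(W)): cur=W back=1 fwd=0
After 4 (visit(I)): cur=I back=2 fwd=0
After 5 (back): cur=W back=1 fwd=1
After 6 (visit(E)): cur=E back=2 fwd=0
After 7 (back): cur=W back=1 fwd=1
After 8 (forward): cur=E back=2 fwd=0
After 9 (back): cur=W back=1 fwd=1
After 10 (visit(P)): cur=P back=2 fwd=0
After 11 (back): cur=W back=1 fwd=1
After 12 (visit(U)): cur=U back=2 fwd=0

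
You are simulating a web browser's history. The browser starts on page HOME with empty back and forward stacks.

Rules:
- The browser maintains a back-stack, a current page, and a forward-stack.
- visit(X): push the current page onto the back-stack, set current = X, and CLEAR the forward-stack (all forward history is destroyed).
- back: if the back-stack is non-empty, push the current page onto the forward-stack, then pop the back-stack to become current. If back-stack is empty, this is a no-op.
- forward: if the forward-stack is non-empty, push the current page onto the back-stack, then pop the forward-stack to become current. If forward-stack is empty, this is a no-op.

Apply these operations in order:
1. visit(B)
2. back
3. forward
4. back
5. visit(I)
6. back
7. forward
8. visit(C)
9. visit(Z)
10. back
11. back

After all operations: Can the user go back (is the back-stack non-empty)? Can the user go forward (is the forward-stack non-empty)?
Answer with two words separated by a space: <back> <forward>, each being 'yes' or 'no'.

Answer: yes yes

Derivation:
After 1 (visit(B)): cur=B back=1 fwd=0
After 2 (back): cur=HOME back=0 fwd=1
After 3 (forward): cur=B back=1 fwd=0
After 4 (back): cur=HOME back=0 fwd=1
After 5 (visit(I)): cur=I back=1 fwd=0
After 6 (back): cur=HOME back=0 fwd=1
After 7 (forward): cur=I back=1 fwd=0
After 8 (visit(C)): cur=C back=2 fwd=0
After 9 (visit(Z)): cur=Z back=3 fwd=0
After 10 (back): cur=C back=2 fwd=1
After 11 (back): cur=I back=1 fwd=2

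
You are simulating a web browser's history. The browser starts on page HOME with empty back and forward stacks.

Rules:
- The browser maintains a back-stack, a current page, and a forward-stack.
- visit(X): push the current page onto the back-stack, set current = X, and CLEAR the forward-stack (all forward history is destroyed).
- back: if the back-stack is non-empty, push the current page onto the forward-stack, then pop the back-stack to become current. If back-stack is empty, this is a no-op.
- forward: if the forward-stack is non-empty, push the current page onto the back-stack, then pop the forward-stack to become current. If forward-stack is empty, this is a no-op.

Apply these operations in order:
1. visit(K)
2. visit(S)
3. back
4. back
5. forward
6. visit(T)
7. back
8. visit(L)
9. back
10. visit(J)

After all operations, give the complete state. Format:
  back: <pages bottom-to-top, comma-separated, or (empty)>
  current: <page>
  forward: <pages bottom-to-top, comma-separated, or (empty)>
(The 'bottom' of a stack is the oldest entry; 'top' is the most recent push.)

Answer: back: HOME,K
current: J
forward: (empty)

Derivation:
After 1 (visit(K)): cur=K back=1 fwd=0
After 2 (visit(S)): cur=S back=2 fwd=0
After 3 (back): cur=K back=1 fwd=1
After 4 (back): cur=HOME back=0 fwd=2
After 5 (forward): cur=K back=1 fwd=1
After 6 (visit(T)): cur=T back=2 fwd=0
After 7 (back): cur=K back=1 fwd=1
After 8 (visit(L)): cur=L back=2 fwd=0
After 9 (back): cur=K back=1 fwd=1
After 10 (visit(J)): cur=J back=2 fwd=0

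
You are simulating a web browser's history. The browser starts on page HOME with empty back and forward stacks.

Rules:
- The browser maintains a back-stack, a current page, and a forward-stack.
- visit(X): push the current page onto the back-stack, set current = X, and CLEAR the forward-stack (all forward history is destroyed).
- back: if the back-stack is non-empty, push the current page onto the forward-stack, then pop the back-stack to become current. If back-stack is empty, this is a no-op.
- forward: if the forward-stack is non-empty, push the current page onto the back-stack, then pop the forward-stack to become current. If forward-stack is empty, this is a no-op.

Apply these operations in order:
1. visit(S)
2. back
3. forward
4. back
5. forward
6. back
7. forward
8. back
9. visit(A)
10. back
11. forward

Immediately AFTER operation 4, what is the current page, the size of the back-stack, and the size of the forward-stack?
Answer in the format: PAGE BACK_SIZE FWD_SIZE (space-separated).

After 1 (visit(S)): cur=S back=1 fwd=0
After 2 (back): cur=HOME back=0 fwd=1
After 3 (forward): cur=S back=1 fwd=0
After 4 (back): cur=HOME back=0 fwd=1

HOME 0 1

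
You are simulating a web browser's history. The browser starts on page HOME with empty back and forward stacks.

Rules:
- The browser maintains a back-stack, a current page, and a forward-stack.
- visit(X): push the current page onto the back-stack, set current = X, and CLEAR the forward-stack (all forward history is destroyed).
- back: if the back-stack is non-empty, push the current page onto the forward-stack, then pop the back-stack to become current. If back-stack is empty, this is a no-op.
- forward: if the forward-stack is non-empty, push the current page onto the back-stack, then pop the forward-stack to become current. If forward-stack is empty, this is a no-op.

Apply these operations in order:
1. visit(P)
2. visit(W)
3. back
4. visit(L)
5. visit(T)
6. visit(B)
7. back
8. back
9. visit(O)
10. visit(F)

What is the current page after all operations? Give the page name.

Answer: F

Derivation:
After 1 (visit(P)): cur=P back=1 fwd=0
After 2 (visit(W)): cur=W back=2 fwd=0
After 3 (back): cur=P back=1 fwd=1
After 4 (visit(L)): cur=L back=2 fwd=0
After 5 (visit(T)): cur=T back=3 fwd=0
After 6 (visit(B)): cur=B back=4 fwd=0
After 7 (back): cur=T back=3 fwd=1
After 8 (back): cur=L back=2 fwd=2
After 9 (visit(O)): cur=O back=3 fwd=0
After 10 (visit(F)): cur=F back=4 fwd=0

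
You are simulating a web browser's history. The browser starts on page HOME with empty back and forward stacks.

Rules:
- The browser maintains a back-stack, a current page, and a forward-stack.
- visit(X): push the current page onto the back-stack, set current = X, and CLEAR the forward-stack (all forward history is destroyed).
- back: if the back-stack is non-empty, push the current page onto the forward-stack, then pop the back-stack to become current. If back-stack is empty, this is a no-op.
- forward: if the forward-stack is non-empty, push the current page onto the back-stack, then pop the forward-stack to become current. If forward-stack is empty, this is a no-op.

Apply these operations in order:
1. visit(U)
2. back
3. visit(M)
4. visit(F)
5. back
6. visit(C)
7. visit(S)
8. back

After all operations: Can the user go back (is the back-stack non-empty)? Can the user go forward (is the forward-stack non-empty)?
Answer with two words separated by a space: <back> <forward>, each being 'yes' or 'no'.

After 1 (visit(U)): cur=U back=1 fwd=0
After 2 (back): cur=HOME back=0 fwd=1
After 3 (visit(M)): cur=M back=1 fwd=0
After 4 (visit(F)): cur=F back=2 fwd=0
After 5 (back): cur=M back=1 fwd=1
After 6 (visit(C)): cur=C back=2 fwd=0
After 7 (visit(S)): cur=S back=3 fwd=0
After 8 (back): cur=C back=2 fwd=1

Answer: yes yes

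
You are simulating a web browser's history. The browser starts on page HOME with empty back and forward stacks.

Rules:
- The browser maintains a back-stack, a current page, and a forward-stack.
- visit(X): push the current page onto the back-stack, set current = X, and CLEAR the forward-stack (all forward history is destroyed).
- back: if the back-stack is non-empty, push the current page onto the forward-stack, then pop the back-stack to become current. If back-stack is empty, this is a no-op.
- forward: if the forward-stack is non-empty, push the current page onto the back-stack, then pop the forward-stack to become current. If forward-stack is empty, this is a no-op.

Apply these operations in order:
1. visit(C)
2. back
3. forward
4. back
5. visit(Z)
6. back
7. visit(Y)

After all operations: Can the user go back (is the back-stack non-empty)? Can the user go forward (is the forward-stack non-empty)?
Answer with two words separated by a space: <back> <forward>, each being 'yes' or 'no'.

After 1 (visit(C)): cur=C back=1 fwd=0
After 2 (back): cur=HOME back=0 fwd=1
After 3 (forward): cur=C back=1 fwd=0
After 4 (back): cur=HOME back=0 fwd=1
After 5 (visit(Z)): cur=Z back=1 fwd=0
After 6 (back): cur=HOME back=0 fwd=1
After 7 (visit(Y)): cur=Y back=1 fwd=0

Answer: yes no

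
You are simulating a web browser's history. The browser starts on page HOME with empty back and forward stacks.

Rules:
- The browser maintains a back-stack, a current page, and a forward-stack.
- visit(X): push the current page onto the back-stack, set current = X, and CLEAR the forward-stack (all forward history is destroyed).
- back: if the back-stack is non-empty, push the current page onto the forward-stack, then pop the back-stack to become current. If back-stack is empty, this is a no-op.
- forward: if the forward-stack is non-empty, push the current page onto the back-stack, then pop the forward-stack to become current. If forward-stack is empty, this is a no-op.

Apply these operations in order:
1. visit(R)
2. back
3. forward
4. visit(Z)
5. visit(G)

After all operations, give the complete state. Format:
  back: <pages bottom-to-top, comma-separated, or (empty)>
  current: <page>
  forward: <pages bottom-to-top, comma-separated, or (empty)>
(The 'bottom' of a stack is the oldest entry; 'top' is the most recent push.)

Answer: back: HOME,R,Z
current: G
forward: (empty)

Derivation:
After 1 (visit(R)): cur=R back=1 fwd=0
After 2 (back): cur=HOME back=0 fwd=1
After 3 (forward): cur=R back=1 fwd=0
After 4 (visit(Z)): cur=Z back=2 fwd=0
After 5 (visit(G)): cur=G back=3 fwd=0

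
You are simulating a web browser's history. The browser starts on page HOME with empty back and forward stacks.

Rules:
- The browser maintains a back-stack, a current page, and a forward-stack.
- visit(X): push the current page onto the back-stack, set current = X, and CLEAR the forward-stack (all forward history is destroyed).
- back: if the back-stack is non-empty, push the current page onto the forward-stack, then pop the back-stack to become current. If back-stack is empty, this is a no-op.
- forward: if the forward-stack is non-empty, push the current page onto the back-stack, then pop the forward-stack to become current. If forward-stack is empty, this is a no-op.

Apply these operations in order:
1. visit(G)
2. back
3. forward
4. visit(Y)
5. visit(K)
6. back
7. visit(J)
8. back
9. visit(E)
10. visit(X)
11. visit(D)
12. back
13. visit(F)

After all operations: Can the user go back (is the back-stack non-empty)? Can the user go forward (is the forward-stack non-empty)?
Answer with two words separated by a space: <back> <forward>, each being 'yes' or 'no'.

Answer: yes no

Derivation:
After 1 (visit(G)): cur=G back=1 fwd=0
After 2 (back): cur=HOME back=0 fwd=1
After 3 (forward): cur=G back=1 fwd=0
After 4 (visit(Y)): cur=Y back=2 fwd=0
After 5 (visit(K)): cur=K back=3 fwd=0
After 6 (back): cur=Y back=2 fwd=1
After 7 (visit(J)): cur=J back=3 fwd=0
After 8 (back): cur=Y back=2 fwd=1
After 9 (visit(E)): cur=E back=3 fwd=0
After 10 (visit(X)): cur=X back=4 fwd=0
After 11 (visit(D)): cur=D back=5 fwd=0
After 12 (back): cur=X back=4 fwd=1
After 13 (visit(F)): cur=F back=5 fwd=0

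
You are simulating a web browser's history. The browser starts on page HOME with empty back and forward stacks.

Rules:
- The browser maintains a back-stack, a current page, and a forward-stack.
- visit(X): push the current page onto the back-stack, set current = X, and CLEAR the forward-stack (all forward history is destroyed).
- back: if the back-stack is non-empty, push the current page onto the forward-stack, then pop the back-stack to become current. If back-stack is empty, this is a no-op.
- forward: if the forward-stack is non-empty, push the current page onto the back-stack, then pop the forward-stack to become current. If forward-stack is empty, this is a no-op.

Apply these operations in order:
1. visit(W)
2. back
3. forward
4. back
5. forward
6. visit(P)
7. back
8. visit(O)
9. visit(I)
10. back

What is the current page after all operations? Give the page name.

After 1 (visit(W)): cur=W back=1 fwd=0
After 2 (back): cur=HOME back=0 fwd=1
After 3 (forward): cur=W back=1 fwd=0
After 4 (back): cur=HOME back=0 fwd=1
After 5 (forward): cur=W back=1 fwd=0
After 6 (visit(P)): cur=P back=2 fwd=0
After 7 (back): cur=W back=1 fwd=1
After 8 (visit(O)): cur=O back=2 fwd=0
After 9 (visit(I)): cur=I back=3 fwd=0
After 10 (back): cur=O back=2 fwd=1

Answer: O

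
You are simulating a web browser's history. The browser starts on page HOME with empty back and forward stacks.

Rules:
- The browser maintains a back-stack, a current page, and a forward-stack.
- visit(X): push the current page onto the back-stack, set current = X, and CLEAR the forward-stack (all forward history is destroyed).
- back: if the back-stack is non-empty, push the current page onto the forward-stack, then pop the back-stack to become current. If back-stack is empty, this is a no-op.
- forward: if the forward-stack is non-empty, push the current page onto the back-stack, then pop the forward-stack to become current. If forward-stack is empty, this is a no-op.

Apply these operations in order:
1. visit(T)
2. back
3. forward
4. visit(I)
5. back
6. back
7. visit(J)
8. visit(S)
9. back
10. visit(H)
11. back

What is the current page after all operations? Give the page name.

After 1 (visit(T)): cur=T back=1 fwd=0
After 2 (back): cur=HOME back=0 fwd=1
After 3 (forward): cur=T back=1 fwd=0
After 4 (visit(I)): cur=I back=2 fwd=0
After 5 (back): cur=T back=1 fwd=1
After 6 (back): cur=HOME back=0 fwd=2
After 7 (visit(J)): cur=J back=1 fwd=0
After 8 (visit(S)): cur=S back=2 fwd=0
After 9 (back): cur=J back=1 fwd=1
After 10 (visit(H)): cur=H back=2 fwd=0
After 11 (back): cur=J back=1 fwd=1

Answer: J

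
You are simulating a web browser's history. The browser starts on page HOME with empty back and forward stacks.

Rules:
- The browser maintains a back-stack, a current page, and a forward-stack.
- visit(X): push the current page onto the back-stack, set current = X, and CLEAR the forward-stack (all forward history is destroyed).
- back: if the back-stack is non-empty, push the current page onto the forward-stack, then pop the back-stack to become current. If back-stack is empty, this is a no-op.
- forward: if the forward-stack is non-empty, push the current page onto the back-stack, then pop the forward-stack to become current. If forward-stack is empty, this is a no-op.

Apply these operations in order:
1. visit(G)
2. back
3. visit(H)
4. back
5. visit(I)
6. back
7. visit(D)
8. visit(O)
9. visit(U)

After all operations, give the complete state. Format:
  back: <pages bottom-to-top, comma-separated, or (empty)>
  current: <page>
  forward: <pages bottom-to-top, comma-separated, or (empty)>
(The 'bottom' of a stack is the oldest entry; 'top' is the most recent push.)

After 1 (visit(G)): cur=G back=1 fwd=0
After 2 (back): cur=HOME back=0 fwd=1
After 3 (visit(H)): cur=H back=1 fwd=0
After 4 (back): cur=HOME back=0 fwd=1
After 5 (visit(I)): cur=I back=1 fwd=0
After 6 (back): cur=HOME back=0 fwd=1
After 7 (visit(D)): cur=D back=1 fwd=0
After 8 (visit(O)): cur=O back=2 fwd=0
After 9 (visit(U)): cur=U back=3 fwd=0

Answer: back: HOME,D,O
current: U
forward: (empty)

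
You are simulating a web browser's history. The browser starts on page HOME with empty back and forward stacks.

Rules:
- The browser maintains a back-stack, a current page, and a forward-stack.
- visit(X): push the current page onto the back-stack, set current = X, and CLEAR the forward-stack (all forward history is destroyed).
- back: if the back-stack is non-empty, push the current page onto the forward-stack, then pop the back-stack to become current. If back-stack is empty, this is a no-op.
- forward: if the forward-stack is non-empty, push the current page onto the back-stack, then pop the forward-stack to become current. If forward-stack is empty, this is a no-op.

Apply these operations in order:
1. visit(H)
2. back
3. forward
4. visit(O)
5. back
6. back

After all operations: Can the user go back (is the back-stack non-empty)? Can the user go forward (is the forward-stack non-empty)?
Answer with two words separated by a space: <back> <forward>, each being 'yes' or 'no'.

Answer: no yes

Derivation:
After 1 (visit(H)): cur=H back=1 fwd=0
After 2 (back): cur=HOME back=0 fwd=1
After 3 (forward): cur=H back=1 fwd=0
After 4 (visit(O)): cur=O back=2 fwd=0
After 5 (back): cur=H back=1 fwd=1
After 6 (back): cur=HOME back=0 fwd=2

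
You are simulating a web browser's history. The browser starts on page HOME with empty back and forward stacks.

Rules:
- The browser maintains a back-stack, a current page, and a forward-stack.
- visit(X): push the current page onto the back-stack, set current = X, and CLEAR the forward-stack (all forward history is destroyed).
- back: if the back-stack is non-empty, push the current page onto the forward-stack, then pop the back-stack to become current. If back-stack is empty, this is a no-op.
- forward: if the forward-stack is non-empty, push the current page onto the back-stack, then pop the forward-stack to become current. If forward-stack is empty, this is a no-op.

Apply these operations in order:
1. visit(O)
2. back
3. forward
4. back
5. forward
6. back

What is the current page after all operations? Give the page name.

After 1 (visit(O)): cur=O back=1 fwd=0
After 2 (back): cur=HOME back=0 fwd=1
After 3 (forward): cur=O back=1 fwd=0
After 4 (back): cur=HOME back=0 fwd=1
After 5 (forward): cur=O back=1 fwd=0
After 6 (back): cur=HOME back=0 fwd=1

Answer: HOME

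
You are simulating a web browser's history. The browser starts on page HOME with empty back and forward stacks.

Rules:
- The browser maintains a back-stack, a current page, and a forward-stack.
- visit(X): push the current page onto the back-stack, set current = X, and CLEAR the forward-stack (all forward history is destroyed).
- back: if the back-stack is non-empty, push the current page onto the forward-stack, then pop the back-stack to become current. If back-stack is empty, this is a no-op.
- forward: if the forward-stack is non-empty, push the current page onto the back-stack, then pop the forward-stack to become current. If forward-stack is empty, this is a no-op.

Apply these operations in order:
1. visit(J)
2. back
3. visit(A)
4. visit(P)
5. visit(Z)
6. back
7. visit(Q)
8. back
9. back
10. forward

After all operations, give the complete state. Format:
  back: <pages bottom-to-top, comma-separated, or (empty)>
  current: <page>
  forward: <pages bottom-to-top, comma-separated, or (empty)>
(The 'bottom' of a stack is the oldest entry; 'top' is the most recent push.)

Answer: back: HOME,A
current: P
forward: Q

Derivation:
After 1 (visit(J)): cur=J back=1 fwd=0
After 2 (back): cur=HOME back=0 fwd=1
After 3 (visit(A)): cur=A back=1 fwd=0
After 4 (visit(P)): cur=P back=2 fwd=0
After 5 (visit(Z)): cur=Z back=3 fwd=0
After 6 (back): cur=P back=2 fwd=1
After 7 (visit(Q)): cur=Q back=3 fwd=0
After 8 (back): cur=P back=2 fwd=1
After 9 (back): cur=A back=1 fwd=2
After 10 (forward): cur=P back=2 fwd=1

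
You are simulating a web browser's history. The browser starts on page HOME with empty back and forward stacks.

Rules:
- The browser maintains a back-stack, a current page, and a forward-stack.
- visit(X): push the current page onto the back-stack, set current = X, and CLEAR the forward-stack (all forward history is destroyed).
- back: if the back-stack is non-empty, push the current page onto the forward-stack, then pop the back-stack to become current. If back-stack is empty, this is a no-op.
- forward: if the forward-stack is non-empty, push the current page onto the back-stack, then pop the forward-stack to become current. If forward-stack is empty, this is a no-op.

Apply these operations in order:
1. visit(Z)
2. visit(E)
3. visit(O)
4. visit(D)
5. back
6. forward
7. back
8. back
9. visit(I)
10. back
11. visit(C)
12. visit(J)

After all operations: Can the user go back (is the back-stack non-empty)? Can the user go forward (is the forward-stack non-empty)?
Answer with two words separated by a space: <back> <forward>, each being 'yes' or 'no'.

Answer: yes no

Derivation:
After 1 (visit(Z)): cur=Z back=1 fwd=0
After 2 (visit(E)): cur=E back=2 fwd=0
After 3 (visit(O)): cur=O back=3 fwd=0
After 4 (visit(D)): cur=D back=4 fwd=0
After 5 (back): cur=O back=3 fwd=1
After 6 (forward): cur=D back=4 fwd=0
After 7 (back): cur=O back=3 fwd=1
After 8 (back): cur=E back=2 fwd=2
After 9 (visit(I)): cur=I back=3 fwd=0
After 10 (back): cur=E back=2 fwd=1
After 11 (visit(C)): cur=C back=3 fwd=0
After 12 (visit(J)): cur=J back=4 fwd=0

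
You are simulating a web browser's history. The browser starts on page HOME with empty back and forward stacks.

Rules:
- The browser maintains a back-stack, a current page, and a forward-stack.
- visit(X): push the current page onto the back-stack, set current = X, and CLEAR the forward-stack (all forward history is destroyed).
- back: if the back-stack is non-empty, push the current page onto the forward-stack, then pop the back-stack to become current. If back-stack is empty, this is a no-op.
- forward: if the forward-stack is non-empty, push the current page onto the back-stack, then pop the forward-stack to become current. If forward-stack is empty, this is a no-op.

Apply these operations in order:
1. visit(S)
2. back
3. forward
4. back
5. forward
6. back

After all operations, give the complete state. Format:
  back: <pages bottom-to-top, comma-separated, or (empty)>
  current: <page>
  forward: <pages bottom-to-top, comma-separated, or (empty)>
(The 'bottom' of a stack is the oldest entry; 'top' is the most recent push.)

Answer: back: (empty)
current: HOME
forward: S

Derivation:
After 1 (visit(S)): cur=S back=1 fwd=0
After 2 (back): cur=HOME back=0 fwd=1
After 3 (forward): cur=S back=1 fwd=0
After 4 (back): cur=HOME back=0 fwd=1
After 5 (forward): cur=S back=1 fwd=0
After 6 (back): cur=HOME back=0 fwd=1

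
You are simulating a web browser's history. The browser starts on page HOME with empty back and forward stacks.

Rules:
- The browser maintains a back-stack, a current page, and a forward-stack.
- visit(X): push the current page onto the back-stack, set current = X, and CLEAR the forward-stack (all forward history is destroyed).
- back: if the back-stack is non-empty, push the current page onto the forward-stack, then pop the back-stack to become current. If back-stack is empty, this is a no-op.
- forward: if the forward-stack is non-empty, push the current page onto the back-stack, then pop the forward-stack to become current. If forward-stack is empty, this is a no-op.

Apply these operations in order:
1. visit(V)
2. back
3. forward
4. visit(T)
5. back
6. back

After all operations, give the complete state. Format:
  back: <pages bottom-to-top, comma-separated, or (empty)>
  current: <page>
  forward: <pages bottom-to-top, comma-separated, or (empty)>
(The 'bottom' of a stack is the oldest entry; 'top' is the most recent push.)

After 1 (visit(V)): cur=V back=1 fwd=0
After 2 (back): cur=HOME back=0 fwd=1
After 3 (forward): cur=V back=1 fwd=0
After 4 (visit(T)): cur=T back=2 fwd=0
After 5 (back): cur=V back=1 fwd=1
After 6 (back): cur=HOME back=0 fwd=2

Answer: back: (empty)
current: HOME
forward: T,V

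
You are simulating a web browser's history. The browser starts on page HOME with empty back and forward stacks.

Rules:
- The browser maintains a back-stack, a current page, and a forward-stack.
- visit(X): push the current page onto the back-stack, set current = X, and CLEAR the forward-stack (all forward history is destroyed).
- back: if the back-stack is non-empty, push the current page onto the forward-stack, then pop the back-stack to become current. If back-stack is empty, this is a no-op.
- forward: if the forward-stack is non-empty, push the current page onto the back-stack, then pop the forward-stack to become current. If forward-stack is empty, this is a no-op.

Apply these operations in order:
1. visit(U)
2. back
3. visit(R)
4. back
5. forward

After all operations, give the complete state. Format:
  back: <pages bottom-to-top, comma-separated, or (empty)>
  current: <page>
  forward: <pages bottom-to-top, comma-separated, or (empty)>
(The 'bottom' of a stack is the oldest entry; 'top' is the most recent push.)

After 1 (visit(U)): cur=U back=1 fwd=0
After 2 (back): cur=HOME back=0 fwd=1
After 3 (visit(R)): cur=R back=1 fwd=0
After 4 (back): cur=HOME back=0 fwd=1
After 5 (forward): cur=R back=1 fwd=0

Answer: back: HOME
current: R
forward: (empty)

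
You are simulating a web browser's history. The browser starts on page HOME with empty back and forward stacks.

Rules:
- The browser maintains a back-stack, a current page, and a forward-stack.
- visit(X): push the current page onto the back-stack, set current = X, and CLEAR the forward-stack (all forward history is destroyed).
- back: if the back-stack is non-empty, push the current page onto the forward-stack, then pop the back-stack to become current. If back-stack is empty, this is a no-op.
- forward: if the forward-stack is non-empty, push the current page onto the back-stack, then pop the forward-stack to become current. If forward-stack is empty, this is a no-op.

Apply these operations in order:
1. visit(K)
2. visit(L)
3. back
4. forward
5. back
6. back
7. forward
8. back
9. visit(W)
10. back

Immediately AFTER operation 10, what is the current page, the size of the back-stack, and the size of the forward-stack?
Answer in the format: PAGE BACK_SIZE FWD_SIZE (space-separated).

After 1 (visit(K)): cur=K back=1 fwd=0
After 2 (visit(L)): cur=L back=2 fwd=0
After 3 (back): cur=K back=1 fwd=1
After 4 (forward): cur=L back=2 fwd=0
After 5 (back): cur=K back=1 fwd=1
After 6 (back): cur=HOME back=0 fwd=2
After 7 (forward): cur=K back=1 fwd=1
After 8 (back): cur=HOME back=0 fwd=2
After 9 (visit(W)): cur=W back=1 fwd=0
After 10 (back): cur=HOME back=0 fwd=1

HOME 0 1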